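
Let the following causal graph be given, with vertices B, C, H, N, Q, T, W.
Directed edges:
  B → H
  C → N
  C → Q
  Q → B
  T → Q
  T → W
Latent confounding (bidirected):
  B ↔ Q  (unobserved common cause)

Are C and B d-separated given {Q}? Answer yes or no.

No — C and B are d-connected given {Q}.

Bayes-Ball from C | {Q} reaches {B,H,N,T,W}.
B ∈ reach(C|{Q}) ⇒ C ⊥̸ B | {Q}.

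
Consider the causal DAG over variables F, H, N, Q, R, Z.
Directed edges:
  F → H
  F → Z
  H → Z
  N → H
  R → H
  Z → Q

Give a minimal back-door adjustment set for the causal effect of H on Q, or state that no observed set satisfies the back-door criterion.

H→Q: minimal back-door set {F}.

desc(H)\{H}={Q,Z}; candidates ⊆ {F,N,R}.
size 0: {}; under {} H still reaches {F,N,Q,R,Z} ∋ Q.
{F}: H⊥Q given {F} in G with H→· removed — back-door holds.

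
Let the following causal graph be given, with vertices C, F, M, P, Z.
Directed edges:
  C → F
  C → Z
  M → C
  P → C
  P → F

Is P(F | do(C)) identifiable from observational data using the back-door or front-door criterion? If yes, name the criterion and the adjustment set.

desc(C)\{C}={F,Z}; candidates ⊆ {M,P}.
size 0: {}; under {} C still reaches {F,M,P} ∋ F.
{P}: C⊥F given {P} in G with C→· removed — back-door holds.
P(F|do(C)) = Σ_{P} P(F|C,P)·P(P).

P(F|do(C)): backdoor, adjust for {P}.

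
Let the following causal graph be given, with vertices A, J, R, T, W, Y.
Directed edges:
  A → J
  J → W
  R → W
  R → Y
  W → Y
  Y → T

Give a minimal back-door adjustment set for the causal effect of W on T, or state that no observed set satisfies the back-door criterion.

W→T: minimal back-door set {R}.

desc(W)\{W}={T,Y}; candidates ⊆ {A,J,R}.
size 0: {}; under {} W still reaches {A,J,R,T,Y} ∋ T.
{R}: W⊥T given {R} in G with W→· removed — back-door holds.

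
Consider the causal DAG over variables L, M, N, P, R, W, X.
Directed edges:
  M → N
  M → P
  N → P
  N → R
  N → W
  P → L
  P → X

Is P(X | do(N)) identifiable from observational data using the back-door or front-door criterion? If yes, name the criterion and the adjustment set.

desc(N)\{N}={L,P,R,W,X}; candidates ⊆ {M}.
size 0: {}; under {} N still reaches {L,M,P,X} ∋ X.
{M}: N⊥X given {M} in G with N→· removed — back-door holds.
P(X|do(N)) = Σ_{M} P(X|N,M)·P(M).

P(X|do(N)): backdoor, adjust for {M}.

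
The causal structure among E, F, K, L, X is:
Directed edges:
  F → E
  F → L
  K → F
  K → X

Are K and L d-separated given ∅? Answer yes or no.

No — K and L are d-connected given ∅.

Bayes-Ball from K | ∅ reaches {E,F,L,X}.
L ∈ reach(K|∅) ⇒ K ⊥̸ L | ∅.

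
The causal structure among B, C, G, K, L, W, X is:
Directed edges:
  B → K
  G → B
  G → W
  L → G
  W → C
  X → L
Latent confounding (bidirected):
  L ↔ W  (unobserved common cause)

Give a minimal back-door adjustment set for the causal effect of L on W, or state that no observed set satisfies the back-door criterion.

desc(L)\{L}={B,C,G,K,W}; candidates ⊆ {X}.
L↔W: latent back-door arc(s) into L.
size 0: {}; under {} L still reaches {C,W,X} ∋ W.
size 1: {X}; under {X} L still reaches {C,W} ∋ W.
L↔W cannot be blocked by any observed set — no back-door set.

L→W: no observed back-door set.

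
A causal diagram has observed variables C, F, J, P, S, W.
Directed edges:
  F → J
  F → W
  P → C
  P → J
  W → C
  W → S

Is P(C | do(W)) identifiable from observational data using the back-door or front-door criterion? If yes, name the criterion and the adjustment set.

P(C|do(W)): backdoor, adjust for ∅.

desc(W)\{W}={C,S}; candidates ⊆ {F,J,P}.
∅: W⊥C given ∅ in G with W→· removed — back-door holds.
P(C|do(W)) = P(C|W) — no adjustment needed.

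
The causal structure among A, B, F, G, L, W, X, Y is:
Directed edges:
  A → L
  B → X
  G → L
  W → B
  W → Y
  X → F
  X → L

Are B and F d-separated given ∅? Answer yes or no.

Bayes-Ball from B | ∅ reaches {F,L,W,X,Y}.
F ∈ reach(B|∅) ⇒ B ⊥̸ F | ∅.

No — B and F are d-connected given ∅.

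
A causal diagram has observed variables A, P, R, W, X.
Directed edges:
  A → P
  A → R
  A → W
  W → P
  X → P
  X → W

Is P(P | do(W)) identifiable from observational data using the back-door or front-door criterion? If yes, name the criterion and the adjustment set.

desc(W)\{W}={P}; candidates ⊆ {A,R,X}.
size 0: {}; under {} W still reaches {A,P,R,X} ∋ P.
size 1: {A}, {R}, {X}; under {A} W still reaches {P,X} ∋ P.
{A,X}: W⊥P given {A,X} in G with W→· removed — back-door holds.
P(P|do(W)) = Σ_{A,X} P(P|W,A,X)·P(A,X).

P(P|do(W)): backdoor, adjust for {A, X}.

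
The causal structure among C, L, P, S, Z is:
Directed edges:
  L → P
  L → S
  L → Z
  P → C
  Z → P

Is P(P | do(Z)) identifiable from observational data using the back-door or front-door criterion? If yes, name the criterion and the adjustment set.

P(P|do(Z)): backdoor, adjust for {L}.

desc(Z)\{Z}={C,P}; candidates ⊆ {L,S}.
size 0: {}; under {} Z still reaches {C,L,P,S} ∋ P.
{L}: Z⊥P given {L} in G with Z→· removed — back-door holds.
P(P|do(Z)) = Σ_{L} P(P|Z,L)·P(L).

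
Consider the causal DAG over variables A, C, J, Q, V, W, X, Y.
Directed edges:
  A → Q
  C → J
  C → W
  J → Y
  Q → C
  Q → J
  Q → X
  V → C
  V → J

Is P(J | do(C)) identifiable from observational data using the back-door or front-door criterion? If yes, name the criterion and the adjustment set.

P(J|do(C)): backdoor, adjust for {Q, V}.

desc(C)\{C}={J,W,Y}; candidates ⊆ {A,Q,V,X}.
size 0: {}; under {} C still reaches {A,J,Q,V,X,Y} ∋ J.
size 1: {A}, {Q}, {V} …(+1); under {A} C still reaches {J,Q,V,X,Y} ∋ J.
{Q,V}: C⊥J given {Q,V} in G with C→· removed — back-door holds.
P(J|do(C)) = Σ_{Q,V} P(J|C,Q,V)·P(Q,V).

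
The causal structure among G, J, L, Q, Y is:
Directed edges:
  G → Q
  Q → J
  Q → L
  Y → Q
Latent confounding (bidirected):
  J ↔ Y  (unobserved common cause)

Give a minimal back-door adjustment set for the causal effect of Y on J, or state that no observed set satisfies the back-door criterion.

desc(Y)\{Y}={J,L,Q}; candidates ⊆ {G}.
Y↔J: latent back-door arc(s) into Y.
size 0: {}; under {} Y still reaches {J} ∋ J.
size 1: {G}; under {G} Y still reaches {J} ∋ J.
Y↔J cannot be blocked by any observed set — no back-door set.

Y→J: no observed back-door set.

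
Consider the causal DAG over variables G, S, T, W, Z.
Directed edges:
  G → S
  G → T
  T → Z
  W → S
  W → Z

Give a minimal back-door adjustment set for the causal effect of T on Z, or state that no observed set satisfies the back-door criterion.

T→Z: minimal back-door set ∅.

desc(T)\{T}={Z}; candidates ⊆ {G,S,W}.
∅: T⊥Z given ∅ in G with T→· removed — back-door holds.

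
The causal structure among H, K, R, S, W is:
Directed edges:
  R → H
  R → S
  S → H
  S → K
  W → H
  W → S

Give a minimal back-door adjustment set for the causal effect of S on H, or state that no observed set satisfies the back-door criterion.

S→H: minimal back-door set {R, W}.

desc(S)\{S}={H,K}; candidates ⊆ {R,W}.
size 0: {}; under {} S still reaches {H,R,W} ∋ H.
size 1: {R}, {W}; under {R} S still reaches {H,W} ∋ H.
{R,W}: S⊥H given {R,W} in G with S→· removed — back-door holds.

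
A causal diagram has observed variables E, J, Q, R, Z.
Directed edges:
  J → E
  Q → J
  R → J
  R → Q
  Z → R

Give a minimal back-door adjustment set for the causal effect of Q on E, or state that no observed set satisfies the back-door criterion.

desc(Q)\{Q}={E,J}; candidates ⊆ {R,Z}.
size 0: {}; under {} Q still reaches {E,J,R,Z} ∋ E.
{R}: Q⊥E given {R} in G with Q→· removed — back-door holds.

Q→E: minimal back-door set {R}.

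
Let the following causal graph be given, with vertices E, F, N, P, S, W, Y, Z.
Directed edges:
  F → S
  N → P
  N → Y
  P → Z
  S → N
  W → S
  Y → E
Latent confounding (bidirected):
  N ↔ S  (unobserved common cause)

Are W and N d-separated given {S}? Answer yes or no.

Bayes-Ball from W | {S} reaches {E,F,N,P,Y,Z}.
N ∈ reach(W|{S}) ⇒ W ⊥̸ N | {S}.

No — W and N are d-connected given {S}.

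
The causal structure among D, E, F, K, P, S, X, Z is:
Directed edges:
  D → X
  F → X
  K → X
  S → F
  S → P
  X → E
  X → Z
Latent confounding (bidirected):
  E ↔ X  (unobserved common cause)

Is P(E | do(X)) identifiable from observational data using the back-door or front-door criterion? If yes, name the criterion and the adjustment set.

desc(X)\{X}={E,Z}; candidates ⊆ {D,F,K,P,S}.
X↔E: latent back-door arc(s) into X.
size 0: {}; under {} X still reaches {D,E,F,K,P,S} ∋ E.
size 1: {D}, {F}, {K} …(+2); under {D} X still reaches {E,F,K,P,S} ∋ E.
size 2: {D,F}, {D,K}, {D,P} …(+7); under {D,F} X still reaches {E,K} ∋ E.
X↔E cannot be blocked by any observed set — no back-door set.
No mediator lies on a directed X→…→E path.
Neither criterion identifies P(E|do(X)) in this graph.

P(E|do(X)): not identifiable (no BD/FD set).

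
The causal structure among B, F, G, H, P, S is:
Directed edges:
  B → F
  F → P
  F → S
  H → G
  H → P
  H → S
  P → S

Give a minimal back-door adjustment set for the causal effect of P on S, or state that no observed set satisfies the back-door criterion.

P→S: minimal back-door set {F, H}.

desc(P)\{P}={S}; candidates ⊆ {B,F,G,H}.
size 0: {}; under {} P still reaches {B,F,G,H,S} ∋ S.
size 1: {B}, {F}, {G} …(+1); under {B} P still reaches {F,G,H,S} ∋ S.
{F,H}: P⊥S given {F,H} in G with P→· removed — back-door holds.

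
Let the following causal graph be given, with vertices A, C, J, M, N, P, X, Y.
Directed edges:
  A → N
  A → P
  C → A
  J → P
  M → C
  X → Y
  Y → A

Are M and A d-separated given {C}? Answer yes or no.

Yes — M ⊥ A | {C}.

Bayes-Ball from M | {C} reaches ∅.
A ∉ reach(M|{C}) ⇒ M ⊥ A | {C}.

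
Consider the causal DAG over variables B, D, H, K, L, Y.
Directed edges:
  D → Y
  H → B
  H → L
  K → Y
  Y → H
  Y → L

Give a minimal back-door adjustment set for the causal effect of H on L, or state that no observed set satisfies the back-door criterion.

desc(H)\{H}={B,L}; candidates ⊆ {D,K,Y}.
size 0: {}; under {} H still reaches {D,K,L,Y} ∋ L.
{Y}: H⊥L given {Y} in G with H→· removed — back-door holds.

H→L: minimal back-door set {Y}.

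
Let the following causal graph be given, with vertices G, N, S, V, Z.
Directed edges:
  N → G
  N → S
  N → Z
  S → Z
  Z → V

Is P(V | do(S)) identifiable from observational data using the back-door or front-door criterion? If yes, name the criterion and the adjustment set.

P(V|do(S)): backdoor, adjust for {N}.

desc(S)\{S}={V,Z}; candidates ⊆ {G,N}.
size 0: {}; under {} S still reaches {G,N,V,Z} ∋ V.
{N}: S⊥V given {N} in G with S→· removed — back-door holds.
P(V|do(S)) = Σ_{N} P(V|S,N)·P(N).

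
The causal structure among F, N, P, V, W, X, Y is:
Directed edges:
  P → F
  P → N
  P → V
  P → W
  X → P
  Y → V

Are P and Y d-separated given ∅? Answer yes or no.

Yes — P ⊥ Y | ∅.

Bayes-Ball from P | ∅ reaches {F,N,V,W,X}.
Y ∉ reach(P|∅) ⇒ P ⊥ Y | ∅.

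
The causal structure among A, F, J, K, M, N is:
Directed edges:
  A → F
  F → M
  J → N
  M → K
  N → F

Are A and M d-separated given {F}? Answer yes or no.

Yes — A ⊥ M | {F}.

Bayes-Ball from A | {F} reaches {J,N}.
M ∉ reach(A|{F}) ⇒ A ⊥ M | {F}.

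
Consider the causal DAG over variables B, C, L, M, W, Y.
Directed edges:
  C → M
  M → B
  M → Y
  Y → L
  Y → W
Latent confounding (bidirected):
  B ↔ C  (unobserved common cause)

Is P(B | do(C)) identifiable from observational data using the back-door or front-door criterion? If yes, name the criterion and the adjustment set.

P(B|do(C)): frontdoor, adjust for {M}.

desc(C)\{C}={B,L,M,W,Y}; candidates ⊆ {—}.
C↔B: latent back-door arc(s) into C.
size 0: {}; under {} C still reaches {B} ∋ B.
C↔B cannot be blocked by any observed set — no back-door set.
{M}: (i) intercepts every directed C→B path; (ii) no back-door C→{M}; (iii) {C} blocks every back-door {M}→B. Front-door holds.
P(B|do(C)) = Σ_{M} P(M|C) Σ_{C'} P(B|M,C')P(C').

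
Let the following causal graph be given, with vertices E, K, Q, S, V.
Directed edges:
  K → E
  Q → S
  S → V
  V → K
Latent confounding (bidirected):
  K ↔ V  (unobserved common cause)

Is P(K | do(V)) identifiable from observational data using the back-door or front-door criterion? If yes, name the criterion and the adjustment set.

desc(V)\{V}={E,K}; candidates ⊆ {Q,S}.
V↔K: latent back-door arc(s) into V.
size 0: {}; under {} V still reaches {E,K,Q,S} ∋ K.
size 1: {Q}, {S}; under {Q} V still reaches {E,K,S} ∋ K.
size 2: {Q,S}; under {Q,S} V still reaches {E,K} ∋ K.
V↔K cannot be blocked by any observed set — no back-door set.
No mediator lies on a directed V→…→K path.
Neither criterion identifies P(K|do(V)) in this graph.

P(K|do(V)): not identifiable (no BD/FD set).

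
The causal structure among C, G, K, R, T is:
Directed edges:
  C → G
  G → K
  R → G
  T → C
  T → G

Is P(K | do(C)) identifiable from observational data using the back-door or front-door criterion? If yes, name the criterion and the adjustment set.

P(K|do(C)): backdoor, adjust for {T}.

desc(C)\{C}={G,K}; candidates ⊆ {R,T}.
size 0: {}; under {} C still reaches {G,K,T} ∋ K.
{T}: C⊥K given {T} in G with C→· removed — back-door holds.
P(K|do(C)) = Σ_{T} P(K|C,T)·P(T).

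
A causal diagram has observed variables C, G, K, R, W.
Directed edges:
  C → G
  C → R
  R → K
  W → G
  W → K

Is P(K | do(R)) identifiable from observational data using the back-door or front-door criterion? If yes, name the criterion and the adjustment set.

desc(R)\{R}={K}; candidates ⊆ {C,G,W}.
∅: R⊥K given ∅ in G with R→· removed — back-door holds.
P(K|do(R)) = P(K|R) — no adjustment needed.

P(K|do(R)): backdoor, adjust for ∅.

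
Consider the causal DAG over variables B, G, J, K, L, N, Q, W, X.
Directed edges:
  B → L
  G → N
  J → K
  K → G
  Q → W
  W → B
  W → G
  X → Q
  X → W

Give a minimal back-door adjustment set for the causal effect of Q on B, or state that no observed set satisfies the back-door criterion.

Q→B: minimal back-door set {X}.

desc(Q)\{Q}={B,G,L,N,W}; candidates ⊆ {J,K,X}.
size 0: {}; under {} Q still reaches {B,G,L,N,W,X} ∋ B.
{X}: Q⊥B given {X} in G with Q→· removed — back-door holds.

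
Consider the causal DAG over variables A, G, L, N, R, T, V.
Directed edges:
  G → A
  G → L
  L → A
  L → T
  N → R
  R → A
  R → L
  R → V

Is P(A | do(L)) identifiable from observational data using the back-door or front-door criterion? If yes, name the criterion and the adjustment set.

P(A|do(L)): backdoor, adjust for {G, R}.

desc(L)\{L}={A,T}; candidates ⊆ {G,N,R,V}.
size 0: {}; under {} L still reaches {A,G,N,R,V} ∋ A.
size 1: {G}, {N}, {R} …(+1); under {G} L still reaches {A,N,R,V} ∋ A.
{G,R}: L⊥A given {G,R} in G with L→· removed — back-door holds.
P(A|do(L)) = Σ_{G,R} P(A|L,G,R)·P(G,R).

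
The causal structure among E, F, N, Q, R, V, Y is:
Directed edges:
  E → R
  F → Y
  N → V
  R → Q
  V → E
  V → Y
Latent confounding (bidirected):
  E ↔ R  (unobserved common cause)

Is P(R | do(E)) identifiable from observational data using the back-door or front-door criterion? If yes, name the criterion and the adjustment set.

P(R|do(E)): not identifiable (no BD/FD set).

desc(E)\{E}={Q,R}; candidates ⊆ {F,N,V,Y}.
E↔R: latent back-door arc(s) into E.
size 0: {}; under {} E still reaches {N,Q,R,V,Y} ∋ R.
size 1: {F}, {N}, {V} …(+1); under {F} E still reaches {N,Q,R,V,Y} ∋ R.
size 2: {F,N}, {F,V}, {F,Y} …(+3); under {F,N} E still reaches {Q,R,V,Y} ∋ R.
E↔R cannot be blocked by any observed set — no back-door set.
No mediator lies on a directed E→…→R path.
Neither criterion identifies P(R|do(E)) in this graph.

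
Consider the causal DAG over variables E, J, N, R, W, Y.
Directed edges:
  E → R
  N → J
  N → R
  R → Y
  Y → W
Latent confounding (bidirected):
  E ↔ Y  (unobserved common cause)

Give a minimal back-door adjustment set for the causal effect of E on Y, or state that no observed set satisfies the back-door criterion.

E→Y: no observed back-door set.

desc(E)\{E}={R,W,Y}; candidates ⊆ {J,N}.
E↔Y: latent back-door arc(s) into E.
size 0: {}; under {} E still reaches {W,Y} ∋ Y.
size 1: {J}, {N}; under {J} E still reaches {W,Y} ∋ Y.
size 2: {J,N}; under {J,N} E still reaches {W,Y} ∋ Y.
E↔Y cannot be blocked by any observed set — no back-door set.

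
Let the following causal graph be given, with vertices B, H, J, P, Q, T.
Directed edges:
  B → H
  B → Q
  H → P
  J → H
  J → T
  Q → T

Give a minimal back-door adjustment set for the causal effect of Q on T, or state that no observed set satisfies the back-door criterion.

Q→T: minimal back-door set ∅.

desc(Q)\{Q}={T}; candidates ⊆ {B,H,J,P}.
∅: Q⊥T given ∅ in G with Q→· removed — back-door holds.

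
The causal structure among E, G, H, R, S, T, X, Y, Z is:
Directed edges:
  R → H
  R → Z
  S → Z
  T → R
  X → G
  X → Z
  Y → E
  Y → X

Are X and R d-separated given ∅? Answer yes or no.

Bayes-Ball from X | ∅ reaches {E,G,Y,Z}.
R ∉ reach(X|∅) ⇒ X ⊥ R | ∅.

Yes — X ⊥ R | ∅.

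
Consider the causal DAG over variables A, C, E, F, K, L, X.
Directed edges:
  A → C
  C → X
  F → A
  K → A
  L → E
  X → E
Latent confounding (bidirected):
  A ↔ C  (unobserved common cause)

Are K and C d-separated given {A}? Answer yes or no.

Bayes-Ball from K | {A} reaches {C,E,F,X}.
C ∈ reach(K|{A}) ⇒ K ⊥̸ C | {A}.

No — K and C are d-connected given {A}.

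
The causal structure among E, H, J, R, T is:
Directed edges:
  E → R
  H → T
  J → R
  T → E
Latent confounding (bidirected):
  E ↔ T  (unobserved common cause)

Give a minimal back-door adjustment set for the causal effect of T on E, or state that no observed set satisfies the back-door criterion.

T→E: no observed back-door set.

desc(T)\{T}={E,R}; candidates ⊆ {H,J}.
T↔E: latent back-door arc(s) into T.
size 0: {}; under {} T still reaches {E,H,R} ∋ E.
size 1: {H}, {J}; under {H} T still reaches {E,R} ∋ E.
size 2: {H,J}; under {H,J} T still reaches {E,R} ∋ E.
T↔E cannot be blocked by any observed set — no back-door set.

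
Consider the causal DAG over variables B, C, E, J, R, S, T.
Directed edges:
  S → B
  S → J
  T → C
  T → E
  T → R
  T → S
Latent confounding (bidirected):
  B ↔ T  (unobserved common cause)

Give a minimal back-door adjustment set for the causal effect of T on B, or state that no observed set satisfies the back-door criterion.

desc(T)\{T}={B,C,E,J,R,S}; candidates ⊆ {—}.
T↔B: latent back-door arc(s) into T.
size 0: {}; under {} T still reaches {B} ∋ B.
T↔B cannot be blocked by any observed set — no back-door set.

T→B: no observed back-door set.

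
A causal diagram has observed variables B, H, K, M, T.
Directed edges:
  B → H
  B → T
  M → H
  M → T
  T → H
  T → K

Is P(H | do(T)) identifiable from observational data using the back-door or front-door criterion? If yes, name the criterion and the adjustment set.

P(H|do(T)): backdoor, adjust for {B, M}.

desc(T)\{T}={H,K}; candidates ⊆ {B,M}.
size 0: {}; under {} T still reaches {B,H,M} ∋ H.
size 1: {B}, {M}; under {B} T still reaches {H,M} ∋ H.
{B,M}: T⊥H given {B,M} in G with T→· removed — back-door holds.
P(H|do(T)) = Σ_{B,M} P(H|T,B,M)·P(B,M).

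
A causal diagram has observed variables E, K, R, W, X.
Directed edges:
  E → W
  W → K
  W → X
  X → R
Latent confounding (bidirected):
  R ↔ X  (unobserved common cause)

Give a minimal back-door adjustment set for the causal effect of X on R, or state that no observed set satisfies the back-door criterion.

desc(X)\{X}={R}; candidates ⊆ {E,K,W}.
X↔R: latent back-door arc(s) into X.
size 0: {}; under {} X still reaches {E,K,R,W} ∋ R.
size 1: {E}, {K}, {W}; under {E} X still reaches {K,R,W} ∋ R.
size 2: {E,K}, {E,W}, {K,W}; under {E,K} X still reaches {R,W} ∋ R.
X↔R cannot be blocked by any observed set — no back-door set.

X→R: no observed back-door set.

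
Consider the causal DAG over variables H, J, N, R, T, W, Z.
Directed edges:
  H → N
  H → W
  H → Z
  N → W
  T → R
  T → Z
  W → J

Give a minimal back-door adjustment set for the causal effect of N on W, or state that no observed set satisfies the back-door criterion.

N→W: minimal back-door set {H}.

desc(N)\{N}={J,W}; candidates ⊆ {H,R,T,Z}.
size 0: {}; under {} N still reaches {H,J,W,Z} ∋ W.
{H}: N⊥W given {H} in G with N→· removed — back-door holds.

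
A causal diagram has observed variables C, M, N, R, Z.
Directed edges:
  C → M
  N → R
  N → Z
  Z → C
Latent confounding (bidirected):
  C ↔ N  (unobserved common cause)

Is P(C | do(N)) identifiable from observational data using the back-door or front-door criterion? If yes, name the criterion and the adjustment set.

desc(N)\{N}={C,M,R,Z}; candidates ⊆ {—}.
N↔C: latent back-door arc(s) into N.
size 0: {}; under {} N still reaches {C,M} ∋ C.
N↔C cannot be blocked by any observed set — no back-door set.
{Z}: (i) intercepts every directed N→C path; (ii) no back-door N→{Z}; (iii) {N} blocks every back-door {Z}→C. Front-door holds.
P(C|do(N)) = Σ_{Z} P(Z|N) Σ_{N'} P(C|Z,N')P(N').

P(C|do(N)): frontdoor, adjust for {Z}.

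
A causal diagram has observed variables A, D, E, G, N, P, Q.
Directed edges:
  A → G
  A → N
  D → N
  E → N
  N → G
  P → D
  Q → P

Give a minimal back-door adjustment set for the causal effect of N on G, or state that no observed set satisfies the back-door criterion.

N→G: minimal back-door set {A}.

desc(N)\{N}={G}; candidates ⊆ {A,D,E,P,Q}.
size 0: {}; under {} N still reaches {A,D,E,G,P,Q} ∋ G.
{A}: N⊥G given {A} in G with N→· removed — back-door holds.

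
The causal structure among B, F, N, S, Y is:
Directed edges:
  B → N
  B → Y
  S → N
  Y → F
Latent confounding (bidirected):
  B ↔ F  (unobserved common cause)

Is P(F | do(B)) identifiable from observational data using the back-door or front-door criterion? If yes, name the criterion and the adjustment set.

P(F|do(B)): frontdoor, adjust for {Y}.

desc(B)\{B}={F,N,Y}; candidates ⊆ {S}.
B↔F: latent back-door arc(s) into B.
size 0: {}; under {} B still reaches {F} ∋ F.
size 1: {S}; under {S} B still reaches {F} ∋ F.
B↔F cannot be blocked by any observed set — no back-door set.
{Y}: (i) intercepts every directed B→F path; (ii) no back-door B→{Y}; (iii) {B} blocks every back-door {Y}→F. Front-door holds.
P(F|do(B)) = Σ_{Y} P(Y|B) Σ_{B'} P(F|Y,B')P(B').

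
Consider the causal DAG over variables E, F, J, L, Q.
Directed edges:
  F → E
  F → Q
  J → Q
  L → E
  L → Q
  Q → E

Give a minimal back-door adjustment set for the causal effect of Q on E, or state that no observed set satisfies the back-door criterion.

desc(Q)\{Q}={E}; candidates ⊆ {F,J,L}.
size 0: {}; under {} Q still reaches {E,F,J,L} ∋ E.
size 1: {F}, {J}, {L}; under {F} Q still reaches {E,J,L} ∋ E.
{F,L}: Q⊥E given {F,L} in G with Q→· removed — back-door holds.

Q→E: minimal back-door set {F, L}.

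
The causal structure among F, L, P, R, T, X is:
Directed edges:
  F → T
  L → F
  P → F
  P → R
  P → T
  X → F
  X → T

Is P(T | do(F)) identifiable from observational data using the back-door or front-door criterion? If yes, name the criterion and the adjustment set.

desc(F)\{F}={T}; candidates ⊆ {L,P,R,X}.
size 0: {}; under {} F still reaches {L,P,R,T,X} ∋ T.
size 1: {L}, {P}, {R} …(+1); under {L} F still reaches {P,R,T,X} ∋ T.
{P,X}: F⊥T given {P,X} in G with F→· removed — back-door holds.
P(T|do(F)) = Σ_{P,X} P(T|F,P,X)·P(P,X).

P(T|do(F)): backdoor, adjust for {P, X}.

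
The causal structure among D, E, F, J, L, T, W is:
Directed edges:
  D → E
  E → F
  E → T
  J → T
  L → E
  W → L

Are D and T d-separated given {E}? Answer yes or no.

Bayes-Ball from D | {E} reaches {L,W}.
T ∉ reach(D|{E}) ⇒ D ⊥ T | {E}.

Yes — D ⊥ T | {E}.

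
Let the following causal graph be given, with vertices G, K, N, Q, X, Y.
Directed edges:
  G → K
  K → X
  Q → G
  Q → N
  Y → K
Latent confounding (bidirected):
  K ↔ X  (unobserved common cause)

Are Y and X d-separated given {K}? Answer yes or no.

No — Y and X are d-connected given {K}.

Bayes-Ball from Y | {K} reaches {G,N,Q,X}.
X ∈ reach(Y|{K}) ⇒ Y ⊥̸ X | {K}.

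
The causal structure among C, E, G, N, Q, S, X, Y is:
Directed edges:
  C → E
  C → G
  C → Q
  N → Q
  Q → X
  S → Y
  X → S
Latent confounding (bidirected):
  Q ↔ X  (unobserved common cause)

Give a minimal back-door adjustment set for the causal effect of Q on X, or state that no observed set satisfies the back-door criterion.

Q→X: no observed back-door set.

desc(Q)\{Q}={S,X,Y}; candidates ⊆ {C,E,G,N}.
Q↔X: latent back-door arc(s) into Q.
size 0: {}; under {} Q still reaches {C,E,G,N,S,X,Y} ∋ X.
size 1: {C}, {E}, {G} …(+1); under {C} Q still reaches {N,S,X,Y} ∋ X.
size 2: {C,E}, {C,G}, {C,N} …(+3); under {C,E} Q still reaches {N,S,X,Y} ∋ X.
Q↔X cannot be blocked by any observed set — no back-door set.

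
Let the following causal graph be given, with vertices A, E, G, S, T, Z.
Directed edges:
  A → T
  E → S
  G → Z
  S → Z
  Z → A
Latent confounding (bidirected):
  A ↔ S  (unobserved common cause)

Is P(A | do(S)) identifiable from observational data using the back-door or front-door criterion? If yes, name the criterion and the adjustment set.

desc(S)\{S}={A,T,Z}; candidates ⊆ {E,G}.
S↔A: latent back-door arc(s) into S.
size 0: {}; under {} S still reaches {A,E,T} ∋ A.
size 1: {E}, {G}; under {E} S still reaches {A,T} ∋ A.
size 2: {E,G}; under {E,G} S still reaches {A,T} ∋ A.
S↔A cannot be blocked by any observed set — no back-door set.
{Z}: (i) intercepts every directed S→A path; (ii) no back-door S→{Z}; (iii) {S} blocks every back-door {Z}→A. Front-door holds.
P(A|do(S)) = Σ_{Z} P(Z|S) Σ_{S'} P(A|Z,S')P(S').

P(A|do(S)): frontdoor, adjust for {Z}.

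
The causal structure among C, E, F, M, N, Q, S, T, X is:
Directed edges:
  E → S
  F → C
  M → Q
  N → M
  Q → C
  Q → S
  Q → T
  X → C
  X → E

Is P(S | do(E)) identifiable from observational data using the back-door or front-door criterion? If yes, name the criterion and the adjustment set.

desc(E)\{E}={S}; candidates ⊆ {C,F,M,N,Q,T,X}.
∅: E⊥S given ∅ in G with E→· removed — back-door holds.
P(S|do(E)) = P(S|E) — no adjustment needed.

P(S|do(E)): backdoor, adjust for ∅.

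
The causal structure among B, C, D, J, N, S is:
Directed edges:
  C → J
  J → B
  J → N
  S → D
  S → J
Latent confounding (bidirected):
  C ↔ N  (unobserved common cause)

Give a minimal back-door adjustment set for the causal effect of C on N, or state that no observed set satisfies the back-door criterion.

desc(C)\{C}={B,J,N}; candidates ⊆ {D,S}.
C↔N: latent back-door arc(s) into C.
size 0: {}; under {} C still reaches {N} ∋ N.
size 1: {D}, {S}; under {D} C still reaches {N} ∋ N.
size 2: {D,S}; under {D,S} C still reaches {N} ∋ N.
C↔N cannot be blocked by any observed set — no back-door set.

C→N: no observed back-door set.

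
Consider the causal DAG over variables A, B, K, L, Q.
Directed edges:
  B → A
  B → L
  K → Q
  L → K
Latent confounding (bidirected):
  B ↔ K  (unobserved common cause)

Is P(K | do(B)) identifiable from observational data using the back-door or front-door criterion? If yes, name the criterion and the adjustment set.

desc(B)\{B}={A,K,L,Q}; candidates ⊆ {—}.
B↔K: latent back-door arc(s) into B.
size 0: {}; under {} B still reaches {K,Q} ∋ K.
B↔K cannot be blocked by any observed set — no back-door set.
{L}: (i) intercepts every directed B→K path; (ii) no back-door B→{L}; (iii) {B} blocks every back-door {L}→K. Front-door holds.
P(K|do(B)) = Σ_{L} P(L|B) Σ_{B'} P(K|L,B')P(B').

P(K|do(B)): frontdoor, adjust for {L}.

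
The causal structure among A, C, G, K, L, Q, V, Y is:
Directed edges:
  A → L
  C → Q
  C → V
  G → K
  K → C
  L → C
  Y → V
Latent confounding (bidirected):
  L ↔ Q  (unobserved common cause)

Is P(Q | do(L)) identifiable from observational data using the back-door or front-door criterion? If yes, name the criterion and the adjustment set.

P(Q|do(L)): frontdoor, adjust for {C}.

desc(L)\{L}={C,Q,V}; candidates ⊆ {A,G,K,Y}.
L↔Q: latent back-door arc(s) into L.
size 0: {}; under {} L still reaches {A,Q} ∋ Q.
size 1: {A}, {G}, {K} …(+1); under {A} L still reaches {Q} ∋ Q.
size 2: {A,G}, {A,K}, {A,Y} …(+3); under {A,G} L still reaches {Q} ∋ Q.
L↔Q cannot be blocked by any observed set — no back-door set.
{C}: (i) intercepts every directed L→Q path; (ii) no back-door L→{C}; (iii) {L} blocks every back-door {C}→Q. Front-door holds.
P(Q|do(L)) = Σ_{C} P(C|L) Σ_{L'} P(Q|C,L')P(L').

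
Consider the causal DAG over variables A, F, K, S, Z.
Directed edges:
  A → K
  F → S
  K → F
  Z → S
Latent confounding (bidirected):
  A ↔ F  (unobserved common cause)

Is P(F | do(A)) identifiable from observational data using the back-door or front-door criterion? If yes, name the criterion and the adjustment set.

P(F|do(A)): frontdoor, adjust for {K}.

desc(A)\{A}={F,K,S}; candidates ⊆ {Z}.
A↔F: latent back-door arc(s) into A.
size 0: {}; under {} A still reaches {F,S} ∋ F.
size 1: {Z}; under {Z} A still reaches {F,S} ∋ F.
A↔F cannot be blocked by any observed set — no back-door set.
{K}: (i) intercepts every directed A→F path; (ii) no back-door A→{K}; (iii) {A} blocks every back-door {K}→F. Front-door holds.
P(F|do(A)) = Σ_{K} P(K|A) Σ_{A'} P(F|K,A')P(A').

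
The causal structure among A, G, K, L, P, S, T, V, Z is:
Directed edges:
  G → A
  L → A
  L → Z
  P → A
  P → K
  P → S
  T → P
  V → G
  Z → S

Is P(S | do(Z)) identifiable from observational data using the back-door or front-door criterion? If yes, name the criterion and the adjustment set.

P(S|do(Z)): backdoor, adjust for ∅.

desc(Z)\{Z}={S}; candidates ⊆ {A,G,K,L,P,T,V}.
∅: Z⊥S given ∅ in G with Z→· removed — back-door holds.
P(S|do(Z)) = P(S|Z) — no adjustment needed.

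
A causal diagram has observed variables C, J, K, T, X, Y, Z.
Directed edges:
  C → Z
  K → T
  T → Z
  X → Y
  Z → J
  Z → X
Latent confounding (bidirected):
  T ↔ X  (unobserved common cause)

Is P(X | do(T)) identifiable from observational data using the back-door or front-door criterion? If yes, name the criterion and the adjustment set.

desc(T)\{T}={J,X,Y,Z}; candidates ⊆ {C,K}.
T↔X: latent back-door arc(s) into T.
size 0: {}; under {} T still reaches {K,X,Y} ∋ X.
size 1: {C}, {K}; under {C} T still reaches {K,X,Y} ∋ X.
size 2: {C,K}; under {C,K} T still reaches {X,Y} ∋ X.
T↔X cannot be blocked by any observed set — no back-door set.
{Z}: (i) intercepts every directed T→X path; (ii) no back-door T→{Z}; (iii) {T} blocks every back-door {Z}→X. Front-door holds.
P(X|do(T)) = Σ_{Z} P(Z|T) Σ_{T'} P(X|Z,T')P(T').

P(X|do(T)): frontdoor, adjust for {Z}.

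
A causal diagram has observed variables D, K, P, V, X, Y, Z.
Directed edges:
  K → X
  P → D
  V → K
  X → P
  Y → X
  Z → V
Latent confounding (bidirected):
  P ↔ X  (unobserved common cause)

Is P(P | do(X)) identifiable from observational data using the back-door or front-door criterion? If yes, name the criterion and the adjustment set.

desc(X)\{X}={D,P}; candidates ⊆ {K,V,Y,Z}.
X↔P: latent back-door arc(s) into X.
size 0: {}; under {} X still reaches {D,K,P,V,Y,Z} ∋ P.
size 1: {K}, {V}, {Y} …(+1); under {K} X still reaches {D,P,Y} ∋ P.
size 2: {K,V}, {K,Y}, {K,Z} …(+3); under {K,V} X still reaches {D,P,Y} ∋ P.
X↔P cannot be blocked by any observed set — no back-door set.
No mediator lies on a directed X→…→P path.
Neither criterion identifies P(P|do(X)) in this graph.

P(P|do(X)): not identifiable (no BD/FD set).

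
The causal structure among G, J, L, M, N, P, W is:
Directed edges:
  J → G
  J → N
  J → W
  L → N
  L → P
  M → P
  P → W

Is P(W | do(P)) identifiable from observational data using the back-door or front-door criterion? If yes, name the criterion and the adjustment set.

P(W|do(P)): backdoor, adjust for ∅.

desc(P)\{P}={W}; candidates ⊆ {G,J,L,M,N}.
∅: P⊥W given ∅ in G with P→· removed — back-door holds.
P(W|do(P)) = P(W|P) — no adjustment needed.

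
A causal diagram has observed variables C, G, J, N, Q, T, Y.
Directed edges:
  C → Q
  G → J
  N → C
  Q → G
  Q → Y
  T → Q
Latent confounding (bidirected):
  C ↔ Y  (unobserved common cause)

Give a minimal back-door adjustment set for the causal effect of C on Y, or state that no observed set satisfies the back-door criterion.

desc(C)\{C}={G,J,Q,Y}; candidates ⊆ {N,T}.
C↔Y: latent back-door arc(s) into C.
size 0: {}; under {} C still reaches {N,Y} ∋ Y.
size 1: {N}, {T}; under {N} C still reaches {Y} ∋ Y.
size 2: {N,T}; under {N,T} C still reaches {Y} ∋ Y.
C↔Y cannot be blocked by any observed set — no back-door set.

C→Y: no observed back-door set.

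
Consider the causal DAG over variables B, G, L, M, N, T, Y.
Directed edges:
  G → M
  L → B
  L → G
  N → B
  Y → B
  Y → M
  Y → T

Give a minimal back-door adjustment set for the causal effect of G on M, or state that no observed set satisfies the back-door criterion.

G→M: minimal back-door set ∅.

desc(G)\{G}={M}; candidates ⊆ {B,L,N,T,Y}.
∅: G⊥M given ∅ in G with G→· removed — back-door holds.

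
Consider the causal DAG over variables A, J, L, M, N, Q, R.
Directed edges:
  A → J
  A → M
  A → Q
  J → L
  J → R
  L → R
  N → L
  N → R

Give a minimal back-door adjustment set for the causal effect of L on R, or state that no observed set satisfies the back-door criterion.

L→R: minimal back-door set {J, N}.

desc(L)\{L}={R}; candidates ⊆ {A,J,M,N,Q}.
size 0: {}; under {} L still reaches {A,J,M,N,Q,R} ∋ R.
size 1: {A}, {J}, {M} …(+2); under {A} L still reaches {J,N,R} ∋ R.
{J,N}: L⊥R given {J,N} in G with L→· removed — back-door holds.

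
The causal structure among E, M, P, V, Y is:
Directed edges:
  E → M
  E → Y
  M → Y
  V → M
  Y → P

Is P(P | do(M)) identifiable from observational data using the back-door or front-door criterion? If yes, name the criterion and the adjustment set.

desc(M)\{M}={P,Y}; candidates ⊆ {E,V}.
size 0: {}; under {} M still reaches {E,P,V,Y} ∋ P.
{E}: M⊥P given {E} in G with M→· removed — back-door holds.
P(P|do(M)) = Σ_{E} P(P|M,E)·P(E).

P(P|do(M)): backdoor, adjust for {E}.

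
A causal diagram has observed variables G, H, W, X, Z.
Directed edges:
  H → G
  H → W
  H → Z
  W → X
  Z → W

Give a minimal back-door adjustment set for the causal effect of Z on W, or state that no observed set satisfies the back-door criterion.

Z→W: minimal back-door set {H}.

desc(Z)\{Z}={W,X}; candidates ⊆ {G,H}.
size 0: {}; under {} Z still reaches {G,H,W,X} ∋ W.
{H}: Z⊥W given {H} in G with Z→· removed — back-door holds.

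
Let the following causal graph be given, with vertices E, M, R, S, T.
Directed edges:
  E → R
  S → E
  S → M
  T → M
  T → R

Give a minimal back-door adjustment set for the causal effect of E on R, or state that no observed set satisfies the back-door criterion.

E→R: minimal back-door set ∅.

desc(E)\{E}={R}; candidates ⊆ {M,S,T}.
∅: E⊥R given ∅ in G with E→· removed — back-door holds.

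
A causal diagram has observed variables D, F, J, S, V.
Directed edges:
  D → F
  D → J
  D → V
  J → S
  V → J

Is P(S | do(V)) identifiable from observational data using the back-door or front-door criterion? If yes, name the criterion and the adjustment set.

desc(V)\{V}={J,S}; candidates ⊆ {D,F}.
size 0: {}; under {} V still reaches {D,F,J,S} ∋ S.
{D}: V⊥S given {D} in G with V→· removed — back-door holds.
P(S|do(V)) = Σ_{D} P(S|V,D)·P(D).

P(S|do(V)): backdoor, adjust for {D}.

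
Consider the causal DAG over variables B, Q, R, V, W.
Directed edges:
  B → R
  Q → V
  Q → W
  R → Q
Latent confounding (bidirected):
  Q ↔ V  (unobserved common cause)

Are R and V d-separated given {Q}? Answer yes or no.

Bayes-Ball from R | {Q} reaches {B,V}.
V ∈ reach(R|{Q}) ⇒ R ⊥̸ V | {Q}.

No — R and V are d-connected given {Q}.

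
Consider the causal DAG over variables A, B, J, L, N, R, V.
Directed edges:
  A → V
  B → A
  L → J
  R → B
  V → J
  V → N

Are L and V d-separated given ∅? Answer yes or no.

Bayes-Ball from L | ∅ reaches {J}.
V ∉ reach(L|∅) ⇒ L ⊥ V | ∅.

Yes — L ⊥ V | ∅.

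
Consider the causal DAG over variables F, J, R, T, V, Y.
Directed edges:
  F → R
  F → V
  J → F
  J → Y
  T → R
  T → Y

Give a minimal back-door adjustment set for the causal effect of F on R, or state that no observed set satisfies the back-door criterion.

F→R: minimal back-door set ∅.

desc(F)\{F}={R,V}; candidates ⊆ {J,T,Y}.
∅: F⊥R given ∅ in G with F→· removed — back-door holds.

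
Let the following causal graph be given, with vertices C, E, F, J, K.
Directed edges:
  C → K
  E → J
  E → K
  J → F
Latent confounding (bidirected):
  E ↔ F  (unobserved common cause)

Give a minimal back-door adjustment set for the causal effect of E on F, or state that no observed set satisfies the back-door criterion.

desc(E)\{E}={F,J,K}; candidates ⊆ {C}.
E↔F: latent back-door arc(s) into E.
size 0: {}; under {} E still reaches {F} ∋ F.
size 1: {C}; under {C} E still reaches {F} ∋ F.
E↔F cannot be blocked by any observed set — no back-door set.

E→F: no observed back-door set.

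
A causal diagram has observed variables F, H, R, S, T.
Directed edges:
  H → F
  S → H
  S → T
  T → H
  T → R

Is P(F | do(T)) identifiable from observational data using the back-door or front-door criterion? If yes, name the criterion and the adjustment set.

desc(T)\{T}={F,H,R}; candidates ⊆ {S}.
size 0: {}; under {} T still reaches {F,H,S} ∋ F.
{S}: T⊥F given {S} in G with T→· removed — back-door holds.
P(F|do(T)) = Σ_{S} P(F|T,S)·P(S).

P(F|do(T)): backdoor, adjust for {S}.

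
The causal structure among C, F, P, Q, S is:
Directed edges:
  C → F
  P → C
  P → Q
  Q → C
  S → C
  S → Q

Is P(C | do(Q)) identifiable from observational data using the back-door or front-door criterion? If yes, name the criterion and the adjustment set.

P(C|do(Q)): backdoor, adjust for {P, S}.

desc(Q)\{Q}={C,F}; candidates ⊆ {P,S}.
size 0: {}; under {} Q still reaches {C,F,P,S} ∋ C.
size 1: {P}, {S}; under {P} Q still reaches {C,F,S} ∋ C.
{P,S}: Q⊥C given {P,S} in G with Q→· removed — back-door holds.
P(C|do(Q)) = Σ_{P,S} P(C|Q,P,S)·P(P,S).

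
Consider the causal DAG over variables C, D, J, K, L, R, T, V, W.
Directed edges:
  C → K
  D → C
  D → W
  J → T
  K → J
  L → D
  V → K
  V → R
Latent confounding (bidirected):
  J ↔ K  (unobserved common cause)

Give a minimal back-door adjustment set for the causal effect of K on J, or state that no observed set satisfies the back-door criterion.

desc(K)\{K}={J,T}; candidates ⊆ {C,D,L,R,V,W}.
K↔J: latent back-door arc(s) into K.
size 0: {}; under {} K still reaches {C,D,J,L,R,T,V,W} ∋ J.
size 1: {C}, {D}, {L} …(+3); under {C} K still reaches {J,R,T,V} ∋ J.
size 2: {C,D}, {C,L}, {C,R} …(+12); under {C,D} K still reaches {J,R,T,V} ∋ J.
K↔J cannot be blocked by any observed set — no back-door set.

K→J: no observed back-door set.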